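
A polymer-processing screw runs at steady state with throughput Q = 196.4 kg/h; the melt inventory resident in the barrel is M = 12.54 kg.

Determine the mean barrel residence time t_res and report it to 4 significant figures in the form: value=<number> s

value=229.9 s

Q_s = Q / 3600 = 196.4 / 3600 = 0.0545556 kg/s
t_res = M / Q_s = 12.54 / 0.0545556 = 229.857 s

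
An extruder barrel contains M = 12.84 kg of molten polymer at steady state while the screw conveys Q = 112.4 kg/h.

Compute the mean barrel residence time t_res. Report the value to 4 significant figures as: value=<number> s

value=411.2 s

Convert throughput: Q = 112.4 kg/h = 112.4/3600 = 0.0312222 kg/s
Mean residence time: t_res = M/Q_s = 12.84 kg / 0.0312222 kg/s = 411.246 s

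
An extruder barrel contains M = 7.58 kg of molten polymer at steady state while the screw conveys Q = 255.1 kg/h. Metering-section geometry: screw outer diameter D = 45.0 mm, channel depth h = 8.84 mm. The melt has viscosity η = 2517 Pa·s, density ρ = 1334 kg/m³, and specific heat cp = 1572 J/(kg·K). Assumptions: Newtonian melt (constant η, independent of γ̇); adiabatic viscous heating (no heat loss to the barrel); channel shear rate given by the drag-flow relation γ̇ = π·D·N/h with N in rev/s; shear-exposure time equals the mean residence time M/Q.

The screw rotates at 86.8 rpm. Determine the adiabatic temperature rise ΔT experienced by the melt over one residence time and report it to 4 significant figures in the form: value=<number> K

value=68.72 K

Throughput in SI: Q_s = 255.1 kg/h ÷ 3600 s/h = 0.0708611 kg/s
Mean residence time: t_res = M/Q_s = 7.58 kg / 0.0708611 kg/s = 106.97 s
D = 45.0 mm = 0.045 m;  h = 8.84 mm = 0.00884 m;  N = 86.8 rpm / 60 = 1.44667 rev/s
γ̇ = π D N / h = (π)(0.045)(1.44667) / 0.00884 = 23.1355 s⁻¹
Adiabatic rise: ΔT = η γ̇² t_res / (ρ cp) = 2517·(23.1355)²·106.97 / (1334·1572) = 68.7216 K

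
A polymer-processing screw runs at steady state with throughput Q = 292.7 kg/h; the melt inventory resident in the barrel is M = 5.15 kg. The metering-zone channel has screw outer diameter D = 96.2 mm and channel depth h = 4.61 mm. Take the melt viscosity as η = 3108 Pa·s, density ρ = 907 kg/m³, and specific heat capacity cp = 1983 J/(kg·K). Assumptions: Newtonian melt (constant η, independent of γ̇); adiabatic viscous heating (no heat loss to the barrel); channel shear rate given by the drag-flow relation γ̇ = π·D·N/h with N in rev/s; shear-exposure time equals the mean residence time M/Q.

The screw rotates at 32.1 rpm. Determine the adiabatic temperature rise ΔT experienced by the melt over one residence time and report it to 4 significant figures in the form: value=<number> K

Throughput in SI: Q_s = 292.7 kg/h ÷ 3600 s/h = 0.0813056 kg/s
Mean residence time: t_res = M/Q_s = 5.15 kg / 0.0813056 kg/s = 63.3413 s
Geometry in metres: D = 96.2 mm → 0.0962 m, h = 4.61 mm → 0.00461 m; screw speed N = 32.1 rpm = 0.535 rev/s
Shear rate: γ̇ = πDN/h = π·0.0962·0.535/0.00461 = 35.0734 s⁻¹
ΔT = η·γ̇²·t_res / (ρ·cp) = 3108 · (35.0734)² · 63.3413 / (907 · 1983) = 134.646 K

value=134.6 K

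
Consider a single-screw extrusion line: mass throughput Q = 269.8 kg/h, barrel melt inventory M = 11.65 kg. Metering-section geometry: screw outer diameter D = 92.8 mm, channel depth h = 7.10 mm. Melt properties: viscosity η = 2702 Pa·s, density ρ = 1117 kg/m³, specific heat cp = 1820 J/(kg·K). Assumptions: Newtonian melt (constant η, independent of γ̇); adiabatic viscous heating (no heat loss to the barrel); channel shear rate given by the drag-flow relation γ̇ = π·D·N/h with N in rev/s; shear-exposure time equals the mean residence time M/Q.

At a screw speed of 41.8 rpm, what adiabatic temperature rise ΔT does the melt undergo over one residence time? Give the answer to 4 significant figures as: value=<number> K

Throughput in SI: Q_s = 269.8 kg/h ÷ 3600 s/h = 0.0749444 kg/s
t_res = M / Q_s = 11.65 / 0.0749444 = 155.448 s
Convert to SI: D = 0.0928 m, h = 0.0071 m, N = 41.8/60 = 0.696667 rev/s
γ̇ = π·D·N / h = π · 0.0928 · 0.696667 / 0.0071 = 28.6065 s⁻¹
ΔT = η·γ̇²·t_res / (ρ·cp) = 2702 · (28.6065)² · 155.448 / (1117 · 1820) = 169.074 K

value=169.1 K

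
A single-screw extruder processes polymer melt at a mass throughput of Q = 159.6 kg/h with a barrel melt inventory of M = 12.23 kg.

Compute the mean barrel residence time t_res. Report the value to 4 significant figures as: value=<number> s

Throughput in SI: Q_s = 159.6 kg/h ÷ 3600 s/h = 0.0443333 kg/s
t_res = M / Q_s = 12.23 ÷ 0.0443333 = 275.865 s

value=275.9 s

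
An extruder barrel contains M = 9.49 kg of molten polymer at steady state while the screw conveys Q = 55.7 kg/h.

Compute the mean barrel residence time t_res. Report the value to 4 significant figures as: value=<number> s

value=613.4 s

Q_s = Q / 3600 = 55.7 / 3600 = 0.0154722 kg/s
t_res = M / Q_s = 9.49 / 0.0154722 = 613.357 s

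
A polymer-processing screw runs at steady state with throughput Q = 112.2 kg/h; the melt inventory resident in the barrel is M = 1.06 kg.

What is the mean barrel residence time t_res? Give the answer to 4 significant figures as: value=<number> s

value=34.01 s

Throughput in SI: Q_s = 112.2 kg/h ÷ 3600 s/h = 0.0311667 kg/s
t_res = M / Q_s = 1.06 / 0.0311667 = 34.0107 s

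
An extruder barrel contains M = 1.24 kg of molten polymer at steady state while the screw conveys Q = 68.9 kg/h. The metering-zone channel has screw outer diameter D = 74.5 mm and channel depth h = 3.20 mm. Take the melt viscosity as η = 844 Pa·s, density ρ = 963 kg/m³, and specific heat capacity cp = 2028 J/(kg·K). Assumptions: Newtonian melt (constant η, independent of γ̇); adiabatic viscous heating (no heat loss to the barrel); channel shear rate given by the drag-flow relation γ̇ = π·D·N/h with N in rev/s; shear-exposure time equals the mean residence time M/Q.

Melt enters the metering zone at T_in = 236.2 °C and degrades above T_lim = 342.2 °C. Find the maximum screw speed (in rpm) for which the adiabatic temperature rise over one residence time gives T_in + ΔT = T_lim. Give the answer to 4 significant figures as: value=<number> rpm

value=50.47 rpm

Q_s = Q / 3600 = 68.9 / 3600 = 0.0191389 kg/s
t_res = M / Q_s = 1.24 / 0.0191389 = 64.7896 s
Geometry in SI: D = 74.5 mm → 0.0745 m, h = 3.20 mm → 0.0032 m
ΔT_a = T_lim − T_in = 342.2 − 236.2 = 106 K
γ̇_max² = ΔT_a·ρ·cp / (η·t_res) = [106 × 963 × 2028] / [844 × 64.7896] = 3785.76 s⁻²
γ̇_max = sqrt(3785.76) = 61.5285 s⁻¹
Solve γ̇ = πDN/h for N: N_max = γ̇_max·h/(π·D) = 61.5285 × 0.0032 / (π × 0.0745) = 0.841241 rev/s = 50.4744 rpm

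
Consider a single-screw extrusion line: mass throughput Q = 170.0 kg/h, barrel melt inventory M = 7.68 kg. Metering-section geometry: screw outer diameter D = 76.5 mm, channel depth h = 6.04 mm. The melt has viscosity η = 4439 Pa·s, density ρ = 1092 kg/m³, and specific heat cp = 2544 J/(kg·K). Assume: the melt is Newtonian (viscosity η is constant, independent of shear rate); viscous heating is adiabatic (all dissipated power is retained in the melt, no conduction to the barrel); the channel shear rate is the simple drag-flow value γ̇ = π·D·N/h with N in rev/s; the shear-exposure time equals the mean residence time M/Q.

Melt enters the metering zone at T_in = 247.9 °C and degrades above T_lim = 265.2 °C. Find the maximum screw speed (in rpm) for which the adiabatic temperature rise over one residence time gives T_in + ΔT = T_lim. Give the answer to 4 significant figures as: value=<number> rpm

value=12.30 rpm

Convert throughput: Q = 170.0 kg/h = 170.0/3600 = 0.0472222 kg/s
t_res = M / Q_s = 7.68 ÷ 0.0472222 = 162.635 s
Geometry in SI: D = 76.5 mm → 0.0765 m, h = 6.04 mm → 0.00604 m
ΔT_a = T_lim − T_in = 265.2 °C − 247.9 °C = 17.3 K
Invert ΔT = ηγ̇²t_res/(ρcp) for γ̇: γ̇_max² = ΔT_a ρ cp / (η t_res) = 17.3·1092·2544 / (4439·162.635) = 66.5711 s⁻²
Take the square root: γ̇_max = √(66.5711) = 8.15911 s⁻¹
N_max = γ̇_max·h / (π·D) = 8.15911 · 0.00604 / (π · 0.0765) = 0.205054 rev/s = 12.3032 rpm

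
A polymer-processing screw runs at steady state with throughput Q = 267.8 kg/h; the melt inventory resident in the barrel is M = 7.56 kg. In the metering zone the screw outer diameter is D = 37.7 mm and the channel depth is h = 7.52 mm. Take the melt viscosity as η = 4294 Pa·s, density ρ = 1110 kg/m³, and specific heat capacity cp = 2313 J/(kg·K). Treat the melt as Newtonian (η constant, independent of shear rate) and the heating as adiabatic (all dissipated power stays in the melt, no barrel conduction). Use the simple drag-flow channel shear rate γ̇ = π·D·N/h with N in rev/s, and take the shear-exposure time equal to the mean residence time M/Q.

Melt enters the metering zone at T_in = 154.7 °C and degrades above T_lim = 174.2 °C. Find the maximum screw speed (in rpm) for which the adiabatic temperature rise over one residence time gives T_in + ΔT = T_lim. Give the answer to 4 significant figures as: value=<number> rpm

Throughput in SI: Q_s = 267.8 kg/h ÷ 3600 s/h = 0.0743889 kg/s
Mean residence time: t_res = M/Q_s = 7.56 kg / 0.0743889 kg/s = 101.628 s
Geometry in SI: D = 37.7 mm → 0.0377 m, h = 7.52 mm → 0.00752 m
ΔT_a = T_lim − T_in = 174.2 °C − 154.7 °C = 19.5 K
Invert ΔT = ηγ̇²t_res/(ρcp) for γ̇: γ̇_max² = ΔT_a ρ cp / (η t_res) = 19.5·1110·2313 / (4294·101.628) = 114.725 s⁻²
γ̇_max = sqrt(114.725) = 10.711 s⁻¹
N_max = γ̇_max h / (πD) = 10.711·0.00752/(π·0.0377) = 0.680073 rev/s → ×60 = 40.8044 rpm

value=40.80 rpm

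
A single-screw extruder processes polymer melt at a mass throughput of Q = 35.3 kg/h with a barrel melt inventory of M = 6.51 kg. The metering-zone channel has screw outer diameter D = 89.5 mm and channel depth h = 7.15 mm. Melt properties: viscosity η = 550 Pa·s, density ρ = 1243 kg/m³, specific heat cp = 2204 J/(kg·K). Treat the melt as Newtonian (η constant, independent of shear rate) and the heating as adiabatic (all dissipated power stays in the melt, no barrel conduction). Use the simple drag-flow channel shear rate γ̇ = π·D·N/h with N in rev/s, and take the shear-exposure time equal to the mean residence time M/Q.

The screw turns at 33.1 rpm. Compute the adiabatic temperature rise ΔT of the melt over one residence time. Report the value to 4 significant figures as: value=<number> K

Convert throughput: Q = 35.3 kg/h = 35.3/3600 = 0.00980556 kg/s
t_res = M / Q_s = 6.51 ÷ 0.00980556 = 663.909 s
D = 89.5 mm = 0.0895 m;  h = 7.15 mm = 0.00715 m;  N = 33.1 rpm / 60 = 0.551667 rev/s
Shear rate: γ̇ = πDN/h = π·0.0895·0.551667/0.00715 = 21.6942 s⁻¹
Adiabatic rise: ΔT = η γ̇² t_res / (ρ cp) = 550·(21.6942)²·663.909 / (1243·2204) = 62.7301 K

value=62.73 K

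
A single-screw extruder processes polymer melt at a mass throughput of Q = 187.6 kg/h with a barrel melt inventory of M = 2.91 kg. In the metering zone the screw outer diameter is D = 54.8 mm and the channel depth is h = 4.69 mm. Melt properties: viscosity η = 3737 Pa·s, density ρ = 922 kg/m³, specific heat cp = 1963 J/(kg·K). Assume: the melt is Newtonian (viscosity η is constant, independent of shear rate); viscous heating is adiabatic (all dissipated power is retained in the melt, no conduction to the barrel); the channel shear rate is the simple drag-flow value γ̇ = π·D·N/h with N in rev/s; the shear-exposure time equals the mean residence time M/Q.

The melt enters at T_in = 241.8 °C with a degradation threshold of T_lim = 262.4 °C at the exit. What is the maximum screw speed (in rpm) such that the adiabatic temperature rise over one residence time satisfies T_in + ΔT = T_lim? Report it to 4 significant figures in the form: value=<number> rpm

value=21.85 rpm

Q_s = Q / 3600 = 187.6 / 3600 = 0.0521111 kg/s
t_res = M / Q_s = 2.91 / 0.0521111 = 55.8422 s
Geometry in SI: D = 54.8 mm → 0.0548 m, h = 4.69 mm → 0.00469 m
ΔT_a = T_lim − T_in = 262.4 − 241.8 = 20.6 K
γ̇_max² = ΔT_a·ρ·cp/(η·t_res) = 20.6·922·1963/(3737·55.8422) = 178.662 s⁻²
Take the square root: γ̇_max = √(178.662) = 13.3665 s⁻¹
Solve γ̇ = πDN/h for N: N_max = γ̇_max·h/(π·D) = 13.3665 × 0.00469 / (π × 0.0548) = 0.364132 rev/s = 21.8479 rpm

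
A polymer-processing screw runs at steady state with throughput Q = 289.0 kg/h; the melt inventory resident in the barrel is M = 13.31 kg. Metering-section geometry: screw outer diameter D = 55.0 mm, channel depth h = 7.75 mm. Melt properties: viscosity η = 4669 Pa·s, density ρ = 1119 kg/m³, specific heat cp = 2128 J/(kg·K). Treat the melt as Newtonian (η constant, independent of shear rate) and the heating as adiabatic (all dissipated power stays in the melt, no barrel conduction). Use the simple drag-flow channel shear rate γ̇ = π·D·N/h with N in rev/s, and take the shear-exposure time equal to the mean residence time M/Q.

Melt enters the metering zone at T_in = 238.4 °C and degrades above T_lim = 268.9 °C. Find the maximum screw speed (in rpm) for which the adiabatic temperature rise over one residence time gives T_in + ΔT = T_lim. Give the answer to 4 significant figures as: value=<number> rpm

value=26.07 rpm

Q_s = Q / 3600 = 289.0 / 3600 = 0.0802778 kg/s
Mean residence time: t_res = M/Q_s = 13.31 kg / 0.0802778 kg/s = 165.799 s
D = 55.0 mm = 0.055 m;  h = 7.75 mm = 0.00775 m
Allowable rise: ΔT_a = T_lim − T_in = 268.9 − 238.4 = 30.5 K
Invert ΔT = ηγ̇²t_res/(ρcp) for γ̇: γ̇_max² = ΔT_a ρ cp / (η t_res) = 30.5·1119·2128 / (4669·165.799) = 93.8199 s⁻²
Take the square root: γ̇_max = √(93.8199) = 9.68607 s⁻¹
Solve γ̇ = πDN/h for N: N_max = γ̇_max·h/(π·D) = 9.68607 × 0.00775 / (π × 0.055) = 0.434447 rev/s = 26.0668 rpm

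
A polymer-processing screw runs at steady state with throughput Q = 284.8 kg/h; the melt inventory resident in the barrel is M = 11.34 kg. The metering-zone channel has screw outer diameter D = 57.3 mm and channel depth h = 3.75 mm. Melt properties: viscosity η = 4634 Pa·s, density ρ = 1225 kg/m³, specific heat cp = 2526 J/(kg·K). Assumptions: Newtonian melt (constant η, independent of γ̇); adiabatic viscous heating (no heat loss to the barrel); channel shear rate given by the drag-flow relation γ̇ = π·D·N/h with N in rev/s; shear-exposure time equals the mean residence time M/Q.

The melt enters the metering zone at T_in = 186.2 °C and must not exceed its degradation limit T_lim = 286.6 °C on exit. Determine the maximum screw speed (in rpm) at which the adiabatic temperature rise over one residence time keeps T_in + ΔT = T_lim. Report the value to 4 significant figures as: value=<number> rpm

Throughput in SI: Q_s = 284.8 kg/h ÷ 3600 s/h = 0.0791111 kg/s
Mean residence time: t_res = M/Q_s = 11.34 kg / 0.0791111 kg/s = 143.343 s
D = 57.3 mm = 0.0573 m;  h = 3.75 mm = 0.00375 m
ΔT_a = T_lim − T_in = 286.6 − 186.2 = 100.4 K
Invert ΔT = ηγ̇²t_res/(ρcp) for γ̇: γ̇_max² = ΔT_a ρ cp / (η t_res) = 100.4·1225·2526 / (4634·143.343) = 467.704 s⁻²
γ̇_max = √467.704 = 21.6265 s⁻¹
N_max = γ̇_max h / (πD) = 21.6265·0.00375/(π·0.0573) = 0.450518 rev/s → ×60 = 27.0311 rpm

value=27.03 rpm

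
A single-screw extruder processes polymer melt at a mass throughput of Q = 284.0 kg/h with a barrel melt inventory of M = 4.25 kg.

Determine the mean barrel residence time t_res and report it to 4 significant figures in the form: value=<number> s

value=53.87 s

Q_s = Q / 3600 = 284.0 / 3600 = 0.0788889 kg/s
t_res = M / Q_s = 4.25 ÷ 0.0788889 = 53.8732 s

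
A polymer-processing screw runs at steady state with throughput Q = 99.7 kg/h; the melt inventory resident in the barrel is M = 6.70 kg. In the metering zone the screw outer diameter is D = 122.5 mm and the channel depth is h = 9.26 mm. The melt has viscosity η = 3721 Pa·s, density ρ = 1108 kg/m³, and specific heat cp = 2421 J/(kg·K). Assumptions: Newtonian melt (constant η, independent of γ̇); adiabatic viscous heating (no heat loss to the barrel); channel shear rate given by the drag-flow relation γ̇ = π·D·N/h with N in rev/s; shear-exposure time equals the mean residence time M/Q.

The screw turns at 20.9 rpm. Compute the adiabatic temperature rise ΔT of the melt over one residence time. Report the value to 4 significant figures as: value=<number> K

Q_s = Q / 3600 = 99.7 / 3600 = 0.0276944 kg/s
t_res = M / Q_s = 6.70 / 0.0276944 = 241.926 s
D = 122.5 mm = 0.1225 m;  h = 9.26 mm = 0.00926 m;  N = 20.9 rpm / 60 = 0.348333 rev/s
γ̇ = π D N / h = (π)(0.1225)(0.348333) / 0.00926 = 14.4767 s⁻¹
ΔT = η·γ̇²·t_res/(ρ·cp) = [3721 × 14.4767² × 241.926] / [1108 × 2421] = 70.3311 K

value=70.33 K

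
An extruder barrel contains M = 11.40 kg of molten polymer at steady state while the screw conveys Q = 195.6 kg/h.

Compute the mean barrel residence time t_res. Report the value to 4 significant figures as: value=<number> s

Throughput in SI: Q_s = 195.6 kg/h ÷ 3600 s/h = 0.0543333 kg/s
t_res = M / Q_s = 11.40 / 0.0543333 = 209.816 s

value=209.8 s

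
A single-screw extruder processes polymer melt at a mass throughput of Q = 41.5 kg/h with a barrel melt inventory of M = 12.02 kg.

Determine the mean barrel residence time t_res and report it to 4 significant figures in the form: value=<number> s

value=1043. s

Q_s = Q / 3600 = 41.5 / 3600 = 0.0115278 kg/s
t_res = M / Q_s = 12.02 / 0.0115278 = 1042.7 s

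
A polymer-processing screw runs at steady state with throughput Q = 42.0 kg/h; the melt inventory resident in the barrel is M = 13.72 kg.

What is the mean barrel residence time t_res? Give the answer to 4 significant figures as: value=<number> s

Throughput in SI: Q_s = 42.0 kg/h ÷ 3600 s/h = 0.0116667 kg/s
Mean residence time: t_res = M/Q_s = 13.72 kg / 0.0116667 kg/s = 1176 s

value=1176. s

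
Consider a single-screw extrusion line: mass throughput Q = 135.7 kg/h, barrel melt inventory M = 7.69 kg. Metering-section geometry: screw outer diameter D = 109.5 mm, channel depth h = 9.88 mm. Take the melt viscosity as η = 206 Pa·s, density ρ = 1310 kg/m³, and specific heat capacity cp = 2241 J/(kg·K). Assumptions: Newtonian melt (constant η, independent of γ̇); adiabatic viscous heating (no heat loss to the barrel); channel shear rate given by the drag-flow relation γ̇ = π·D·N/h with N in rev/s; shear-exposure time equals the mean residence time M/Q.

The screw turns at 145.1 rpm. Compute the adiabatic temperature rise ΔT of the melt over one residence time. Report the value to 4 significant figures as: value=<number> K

Q_s = Q / 3600 = 135.7 / 3600 = 0.0376944 kg/s
t_res = M / Q_s = 7.69 ÷ 0.0376944 = 204.009 s
D = 109.5 mm = 0.1095 m;  h = 9.88 mm = 0.00988 m;  N = 145.1 rpm / 60 = 2.41833 rev/s
γ̇ = π·D·N / h = π · 0.1095 · 2.41833 / 0.00988 = 84.2022 s⁻¹
ΔT = η·γ̇²·t_res / (ρ·cp) = 206 · (84.2022)² · 204.009 / (1310 · 2241) = 101.496 K

value=101.5 K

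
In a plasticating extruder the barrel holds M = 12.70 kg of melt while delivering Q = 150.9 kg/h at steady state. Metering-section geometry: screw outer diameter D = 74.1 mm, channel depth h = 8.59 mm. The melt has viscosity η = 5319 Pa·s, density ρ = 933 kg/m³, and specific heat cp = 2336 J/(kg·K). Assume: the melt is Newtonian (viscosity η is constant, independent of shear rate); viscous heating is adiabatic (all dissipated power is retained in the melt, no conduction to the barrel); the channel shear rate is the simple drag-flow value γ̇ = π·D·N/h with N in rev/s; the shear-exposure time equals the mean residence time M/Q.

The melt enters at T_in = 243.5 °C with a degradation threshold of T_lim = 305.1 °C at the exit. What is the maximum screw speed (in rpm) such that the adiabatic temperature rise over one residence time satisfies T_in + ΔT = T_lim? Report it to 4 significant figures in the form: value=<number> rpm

Convert throughput: Q = 150.9 kg/h = 150.9/3600 = 0.0419167 kg/s
Mean residence time: t_res = M/Q_s = 12.70 kg / 0.0419167 kg/s = 302.982 s
D = 74.1 mm = 0.0741 m;  h = 8.59 mm = 0.00859 m
Allowable rise: ΔT_a = T_lim − T_in = 305.1 − 243.5 = 61.6 K
γ̇_max² = ΔT_a·ρ·cp/(η·t_res) = 61.6·933·2336/(5319·302.982) = 83.3083 s⁻²
γ̇_max = sqrt(83.3083) = 9.12734 s⁻¹
Solve γ̇ = πDN/h for N: N_max = γ̇_max·h/(π·D) = 9.12734 × 0.00859 / (π × 0.0741) = 0.336798 rev/s = 20.2079 rpm

value=20.21 rpm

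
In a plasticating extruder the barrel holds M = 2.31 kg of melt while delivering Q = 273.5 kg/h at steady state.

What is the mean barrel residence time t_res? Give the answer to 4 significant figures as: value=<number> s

Q_s = Q / 3600 = 273.5 / 3600 = 0.0759722 kg/s
t_res = M / Q_s = 2.31 ÷ 0.0759722 = 30.4059 s

value=30.41 s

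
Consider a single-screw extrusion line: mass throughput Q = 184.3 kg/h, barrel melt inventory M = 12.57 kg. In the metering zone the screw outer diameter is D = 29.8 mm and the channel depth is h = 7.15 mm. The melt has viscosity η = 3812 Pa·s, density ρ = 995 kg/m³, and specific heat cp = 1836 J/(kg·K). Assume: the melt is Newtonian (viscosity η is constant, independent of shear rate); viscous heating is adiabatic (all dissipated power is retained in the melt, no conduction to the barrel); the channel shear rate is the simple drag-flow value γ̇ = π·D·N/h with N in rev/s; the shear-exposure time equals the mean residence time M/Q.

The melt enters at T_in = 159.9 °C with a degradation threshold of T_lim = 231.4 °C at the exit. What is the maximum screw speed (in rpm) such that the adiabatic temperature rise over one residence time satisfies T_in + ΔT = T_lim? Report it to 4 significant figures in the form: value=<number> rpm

Q_s = Q / 3600 = 184.3 / 3600 = 0.0511944 kg/s
t_res = M / Q_s = 12.57 ÷ 0.0511944 = 245.534 s
Geometry in SI: D = 29.8 mm → 0.0298 m, h = 7.15 mm → 0.00715 m
ΔT_a = T_lim − T_in = 231.4 °C − 159.9 °C = 71.5 K
Invert ΔT = ηγ̇²t_res/(ρcp) for γ̇: γ̇_max² = ΔT_a ρ cp / (η t_res) = 71.5·995·1836 / (3812·245.534) = 139.552 s⁻²
γ̇_max = sqrt(139.552) = 11.8132 s⁻¹
N_max = γ̇_max h / (πD) = 11.8132·0.00715/(π·0.0298) = 0.902211 rev/s → ×60 = 54.1327 rpm

value=54.13 rpm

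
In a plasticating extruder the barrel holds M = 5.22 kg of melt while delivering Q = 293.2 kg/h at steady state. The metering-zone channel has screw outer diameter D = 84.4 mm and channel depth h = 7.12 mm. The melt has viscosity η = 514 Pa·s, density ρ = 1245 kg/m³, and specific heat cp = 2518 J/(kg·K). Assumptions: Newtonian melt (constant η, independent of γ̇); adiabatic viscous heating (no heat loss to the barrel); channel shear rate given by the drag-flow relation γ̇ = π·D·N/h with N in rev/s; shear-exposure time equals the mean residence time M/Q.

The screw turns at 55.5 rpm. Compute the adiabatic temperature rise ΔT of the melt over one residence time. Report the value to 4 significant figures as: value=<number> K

value=12.47 K

Throughput in SI: Q_s = 293.2 kg/h ÷ 3600 s/h = 0.0814444 kg/s
t_res = M / Q_s = 5.22 / 0.0814444 = 64.0928 s
D = 84.4 mm = 0.0844 m;  h = 7.12 mm = 0.00712 m;  N = 55.5 rpm / 60 = 0.925 rev/s
γ̇ = π D N / h = (π)(0.0844)(0.925) / 0.00712 = 34.4472 s⁻¹
Adiabatic rise: ΔT = η γ̇² t_res / (ρ cp) = 514·(34.4472)²·64.0928 / (1245·2518) = 12.4697 K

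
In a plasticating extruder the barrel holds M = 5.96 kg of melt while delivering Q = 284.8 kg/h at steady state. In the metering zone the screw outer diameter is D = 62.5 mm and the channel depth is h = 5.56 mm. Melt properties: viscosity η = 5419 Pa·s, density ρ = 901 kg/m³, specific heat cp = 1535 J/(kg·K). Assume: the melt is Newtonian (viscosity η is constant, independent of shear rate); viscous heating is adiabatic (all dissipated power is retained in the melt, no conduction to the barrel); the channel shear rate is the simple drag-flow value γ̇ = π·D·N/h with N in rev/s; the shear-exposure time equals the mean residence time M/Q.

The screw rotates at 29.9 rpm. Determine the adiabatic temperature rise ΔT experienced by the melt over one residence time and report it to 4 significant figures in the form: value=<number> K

Convert throughput: Q = 284.8 kg/h = 284.8/3600 = 0.0791111 kg/s
t_res = M / Q_s = 5.96 ÷ 0.0791111 = 75.3371 s
Geometry in metres: D = 62.5 mm → 0.0625 m, h = 5.56 mm → 0.00556 m; screw speed N = 29.9 rpm = 0.498333 rev/s
γ̇ = π·D·N / h = π · 0.0625 · 0.498333 / 0.00556 = 17.5985 s⁻¹
ΔT = η·γ̇²·t_res/(ρ·cp) = [5419 × 17.5985² × 75.3371] / [901 × 1535] = 91.4208 K

value=91.42 K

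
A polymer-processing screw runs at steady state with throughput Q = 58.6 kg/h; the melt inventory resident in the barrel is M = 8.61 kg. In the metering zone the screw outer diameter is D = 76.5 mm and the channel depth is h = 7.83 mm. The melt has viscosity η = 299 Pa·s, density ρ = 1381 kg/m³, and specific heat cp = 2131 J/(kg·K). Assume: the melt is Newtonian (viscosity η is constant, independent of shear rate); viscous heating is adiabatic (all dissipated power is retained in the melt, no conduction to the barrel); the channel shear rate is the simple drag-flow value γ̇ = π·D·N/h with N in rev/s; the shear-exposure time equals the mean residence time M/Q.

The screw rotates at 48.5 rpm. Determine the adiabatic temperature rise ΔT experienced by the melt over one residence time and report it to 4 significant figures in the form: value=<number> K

value=33.08 K

Q_s = Q / 3600 = 58.6 / 3600 = 0.0162778 kg/s
Mean residence time: t_res = M/Q_s = 8.61 kg / 0.0162778 kg/s = 528.942 s
D = 76.5 mm = 0.0765 m;  h = 7.83 mm = 0.00783 m;  N = 48.5 rpm / 60 = 0.808333 rev/s
γ̇ = π·D·N / h = π · 0.0765 · 0.808333 / 0.00783 = 24.8108 s⁻¹
ΔT = η·γ̇²·t_res/(ρ·cp) = [299 × 24.8108² × 528.942] / [1381 × 2131] = 33.0813 K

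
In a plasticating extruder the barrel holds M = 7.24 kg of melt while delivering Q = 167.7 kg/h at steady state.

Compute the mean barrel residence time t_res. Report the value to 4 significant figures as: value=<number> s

Q_s = Q / 3600 = 167.7 / 3600 = 0.0465833 kg/s
Mean residence time: t_res = M/Q_s = 7.24 kg / 0.0465833 kg/s = 155.42 s

value=155.4 s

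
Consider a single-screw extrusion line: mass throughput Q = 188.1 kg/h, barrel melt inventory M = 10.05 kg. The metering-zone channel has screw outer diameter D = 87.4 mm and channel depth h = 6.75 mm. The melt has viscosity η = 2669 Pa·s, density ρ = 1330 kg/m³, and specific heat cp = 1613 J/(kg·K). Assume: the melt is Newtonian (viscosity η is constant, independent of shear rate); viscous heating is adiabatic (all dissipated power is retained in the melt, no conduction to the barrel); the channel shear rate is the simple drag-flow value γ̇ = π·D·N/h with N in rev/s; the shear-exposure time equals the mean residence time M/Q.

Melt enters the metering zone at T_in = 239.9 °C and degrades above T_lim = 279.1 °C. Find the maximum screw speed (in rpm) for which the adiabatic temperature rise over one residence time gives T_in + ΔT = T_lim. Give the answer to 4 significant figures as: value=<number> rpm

Convert throughput: Q = 188.1 kg/h = 188.1/3600 = 0.05225 kg/s
t_res = M / Q_s = 10.05 / 0.05225 = 192.344 s
D = 87.4 mm = 0.0874 m;  h = 6.75 mm = 0.00675 m
ΔT_a = T_lim − T_in = 279.1 − 239.9 = 39.2 K
Invert ΔT = ηγ̇²t_res/(ρcp) for γ̇: γ̇_max² = ΔT_a ρ cp / (η t_res) = 39.2·1330·1613 / (2669·192.344) = 163.811 s⁻²
γ̇_max = sqrt(163.811) = 12.7989 s⁻¹
N_max = γ̇_max h / (πD) = 12.7989·0.00675/(π·0.0874) = 0.31464 rev/s → ×60 = 18.8784 rpm

value=18.88 rpm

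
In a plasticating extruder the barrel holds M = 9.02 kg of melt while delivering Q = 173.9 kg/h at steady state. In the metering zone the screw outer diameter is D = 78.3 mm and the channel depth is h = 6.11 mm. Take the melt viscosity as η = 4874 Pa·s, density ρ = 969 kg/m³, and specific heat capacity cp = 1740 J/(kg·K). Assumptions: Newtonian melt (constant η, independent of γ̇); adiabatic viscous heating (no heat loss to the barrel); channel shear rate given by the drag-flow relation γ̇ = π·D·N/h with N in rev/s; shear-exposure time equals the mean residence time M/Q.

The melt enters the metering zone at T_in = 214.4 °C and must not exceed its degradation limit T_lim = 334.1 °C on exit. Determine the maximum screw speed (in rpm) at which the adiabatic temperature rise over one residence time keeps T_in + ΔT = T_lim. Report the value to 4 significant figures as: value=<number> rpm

Throughput in SI: Q_s = 173.9 kg/h ÷ 3600 s/h = 0.0483056 kg/s
t_res = M / Q_s = 9.02 / 0.0483056 = 186.728 s
Geometry in SI: D = 78.3 mm → 0.0783 m, h = 6.11 mm → 0.00611 m
ΔT_a = T_lim − T_in = 334.1 − 214.4 = 119.7 K
γ̇_max² = ΔT_a·ρ·cp/(η·t_res) = 119.7·969·1740/(4874·186.728) = 221.754 s⁻²
Take the square root: γ̇_max = √(221.754) = 14.8914 s⁻¹
N_max = γ̇_max h / (πD) = 14.8914·0.00611/(π·0.0783) = 0.369884 rev/s → ×60 = 22.193 rpm

value=22.19 rpm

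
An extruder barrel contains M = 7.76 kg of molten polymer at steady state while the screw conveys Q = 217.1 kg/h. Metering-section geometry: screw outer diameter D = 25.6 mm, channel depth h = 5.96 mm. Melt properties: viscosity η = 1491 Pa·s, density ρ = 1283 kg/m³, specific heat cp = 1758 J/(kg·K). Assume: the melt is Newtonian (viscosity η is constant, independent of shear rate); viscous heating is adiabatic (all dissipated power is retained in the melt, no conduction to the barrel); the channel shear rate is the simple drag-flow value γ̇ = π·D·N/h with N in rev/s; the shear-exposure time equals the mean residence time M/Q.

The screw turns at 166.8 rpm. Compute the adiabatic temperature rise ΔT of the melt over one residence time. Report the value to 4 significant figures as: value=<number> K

Convert throughput: Q = 217.1 kg/h = 217.1/3600 = 0.0603056 kg/s
t_res = M / Q_s = 7.76 ÷ 0.0603056 = 128.678 s
D = 25.6 mm = 0.0256 m;  h = 5.96 mm = 0.00596 m;  N = 166.8 rpm / 60 = 2.78 rev/s
γ̇ = π D N / h = (π)(0.0256)(2.78) / 0.00596 = 37.5136 s⁻¹
ΔT = η·γ̇²·t_res/(ρ·cp) = [1491 × 37.5136² × 128.678] / [1283 × 1758] = 119.705 K

value=119.7 K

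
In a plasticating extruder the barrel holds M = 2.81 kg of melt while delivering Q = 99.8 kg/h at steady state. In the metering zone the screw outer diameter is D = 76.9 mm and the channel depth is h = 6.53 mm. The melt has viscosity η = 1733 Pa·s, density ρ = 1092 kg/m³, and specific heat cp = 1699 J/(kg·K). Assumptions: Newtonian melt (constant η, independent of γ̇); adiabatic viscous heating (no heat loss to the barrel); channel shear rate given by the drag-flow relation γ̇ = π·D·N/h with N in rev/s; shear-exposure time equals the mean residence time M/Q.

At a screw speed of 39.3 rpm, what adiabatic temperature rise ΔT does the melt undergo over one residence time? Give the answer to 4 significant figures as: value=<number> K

value=55.60 K

Convert throughput: Q = 99.8 kg/h = 99.8/3600 = 0.0277222 kg/s
t_res = M / Q_s = 2.81 / 0.0277222 = 101.363 s
Geometry in metres: D = 76.9 mm → 0.0769 m, h = 6.53 mm → 0.00653 m; screw speed N = 39.3 rpm = 0.655 rev/s
Shear rate: γ̇ = πDN/h = π·0.0769·0.655/0.00653 = 24.2328 s⁻¹
ΔT = η·γ̇²·t_res/(ρ·cp) = [1733 × 24.2328² × 101.363] / [1092 × 1699] = 55.5993 K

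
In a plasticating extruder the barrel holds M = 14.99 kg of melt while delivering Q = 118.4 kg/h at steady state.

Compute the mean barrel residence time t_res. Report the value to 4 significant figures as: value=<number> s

value=455.8 s

Q_s = Q / 3600 = 118.4 / 3600 = 0.0328889 kg/s
Mean residence time: t_res = M/Q_s = 14.99 kg / 0.0328889 kg/s = 455.777 s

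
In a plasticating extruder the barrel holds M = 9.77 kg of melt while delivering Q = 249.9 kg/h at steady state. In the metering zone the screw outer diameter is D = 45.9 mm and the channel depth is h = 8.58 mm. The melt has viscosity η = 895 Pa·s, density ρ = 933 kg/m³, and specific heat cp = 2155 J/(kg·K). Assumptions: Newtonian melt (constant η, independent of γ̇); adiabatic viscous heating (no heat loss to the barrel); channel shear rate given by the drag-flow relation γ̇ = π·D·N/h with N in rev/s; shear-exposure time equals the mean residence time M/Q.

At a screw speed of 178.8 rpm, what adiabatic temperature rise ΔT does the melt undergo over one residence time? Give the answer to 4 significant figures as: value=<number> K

Convert throughput: Q = 249.9 kg/h = 249.9/3600 = 0.0694167 kg/s
t_res = M / Q_s = 9.77 / 0.0694167 = 140.744 s
Convert to SI: D = 0.0459 m, h = 0.00858 m, N = 178.8/60 = 2.98 rev/s
γ̇ = π·D·N / h = π · 0.0459 · 2.98 / 0.00858 = 50.0831 s⁻¹
ΔT = η·γ̇²·t_res/(ρ·cp) = [895 × 50.0831² × 140.744] / [933 × 2155] = 157.148 K

value=157.1 K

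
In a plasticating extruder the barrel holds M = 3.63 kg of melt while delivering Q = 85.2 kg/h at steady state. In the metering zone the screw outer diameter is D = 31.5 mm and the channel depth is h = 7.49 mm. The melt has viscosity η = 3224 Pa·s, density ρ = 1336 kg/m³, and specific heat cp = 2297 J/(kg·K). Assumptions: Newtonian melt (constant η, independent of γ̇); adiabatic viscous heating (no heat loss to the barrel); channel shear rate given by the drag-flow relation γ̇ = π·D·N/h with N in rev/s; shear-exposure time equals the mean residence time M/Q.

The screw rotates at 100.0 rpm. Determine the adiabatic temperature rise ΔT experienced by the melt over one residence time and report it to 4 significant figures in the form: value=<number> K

value=78.14 K

Convert throughput: Q = 85.2 kg/h = 85.2/3600 = 0.0236667 kg/s
t_res = M / Q_s = 3.63 / 0.0236667 = 153.38 s
D = 31.5 mm = 0.0315 m;  h = 7.49 mm = 0.00749 m;  N = 100.0 rpm / 60 = 1.66667 rev/s
Shear rate: γ̇ = πDN/h = π·0.0315·1.66667/0.00749 = 22.0205 s⁻¹
ΔT = η·γ̇²·t_res/(ρ·cp) = [3224 × 22.0205² × 153.38] / [1336 × 2297] = 78.1361 K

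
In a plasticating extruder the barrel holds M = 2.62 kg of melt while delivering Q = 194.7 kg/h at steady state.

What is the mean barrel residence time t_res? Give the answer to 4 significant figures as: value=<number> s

value=48.44 s

Convert throughput: Q = 194.7 kg/h = 194.7/3600 = 0.0540833 kg/s
t_res = M / Q_s = 2.62 / 0.0540833 = 48.4438 s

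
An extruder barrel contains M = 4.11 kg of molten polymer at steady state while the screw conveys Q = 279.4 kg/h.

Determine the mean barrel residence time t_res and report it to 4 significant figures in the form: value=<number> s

Throughput in SI: Q_s = 279.4 kg/h ÷ 3600 s/h = 0.0776111 kg/s
Mean residence time: t_res = M/Q_s = 4.11 kg / 0.0776111 kg/s = 52.9563 s

value=52.96 s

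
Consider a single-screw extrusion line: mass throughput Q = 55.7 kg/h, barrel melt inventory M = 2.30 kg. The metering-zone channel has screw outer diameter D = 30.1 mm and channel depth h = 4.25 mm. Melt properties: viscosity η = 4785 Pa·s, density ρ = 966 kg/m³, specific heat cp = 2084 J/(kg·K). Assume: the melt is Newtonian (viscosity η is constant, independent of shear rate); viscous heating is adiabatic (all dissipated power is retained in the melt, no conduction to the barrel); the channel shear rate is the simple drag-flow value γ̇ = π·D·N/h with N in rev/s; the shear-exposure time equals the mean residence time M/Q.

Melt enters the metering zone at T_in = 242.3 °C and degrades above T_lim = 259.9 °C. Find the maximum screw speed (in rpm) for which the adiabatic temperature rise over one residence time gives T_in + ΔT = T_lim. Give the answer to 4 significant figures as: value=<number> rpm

value=19.03 rpm

Q_s = Q / 3600 = 55.7 / 3600 = 0.0154722 kg/s
t_res = M / Q_s = 2.30 / 0.0154722 = 148.654 s
D = 30.1 mm = 0.0301 m;  h = 4.25 mm = 0.00425 m
Allowable rise: ΔT_a = T_lim − T_in = 259.9 − 242.3 = 17.6 K
γ̇_max² = ΔT_a·ρ·cp / (η·t_res) = [17.6 × 966 × 2084] / [4785 × 148.654] = 49.8116 s⁻²
Take the square root: γ̇_max = √(49.8116) = 7.05773 s⁻¹
N_max = γ̇_max·h / (π·D) = 7.05773 · 0.00425 / (π · 0.0301) = 0.317203 rev/s = 19.0322 rpm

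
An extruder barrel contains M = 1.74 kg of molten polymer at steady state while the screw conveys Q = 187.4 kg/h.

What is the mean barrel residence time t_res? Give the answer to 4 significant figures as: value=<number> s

Convert throughput: Q = 187.4 kg/h = 187.4/3600 = 0.0520556 kg/s
t_res = M / Q_s = 1.74 / 0.0520556 = 33.4258 s

value=33.43 s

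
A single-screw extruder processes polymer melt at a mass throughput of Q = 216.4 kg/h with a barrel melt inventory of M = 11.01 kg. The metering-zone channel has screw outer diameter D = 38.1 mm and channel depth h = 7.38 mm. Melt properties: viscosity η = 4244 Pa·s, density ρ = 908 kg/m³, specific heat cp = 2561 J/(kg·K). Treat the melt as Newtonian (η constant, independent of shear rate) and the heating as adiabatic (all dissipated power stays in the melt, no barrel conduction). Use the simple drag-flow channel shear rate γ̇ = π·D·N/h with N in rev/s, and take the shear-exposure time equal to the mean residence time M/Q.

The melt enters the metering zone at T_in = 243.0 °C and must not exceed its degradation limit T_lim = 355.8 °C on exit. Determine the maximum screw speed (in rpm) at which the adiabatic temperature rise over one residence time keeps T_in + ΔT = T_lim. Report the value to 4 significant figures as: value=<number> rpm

value=67.96 rpm

Convert throughput: Q = 216.4 kg/h = 216.4/3600 = 0.0601111 kg/s
t_res = M / Q_s = 11.01 ÷ 0.0601111 = 183.161 s
Geometry in SI: D = 38.1 mm → 0.0381 m, h = 7.38 mm → 0.00738 m
Allowable rise: ΔT_a = T_lim − T_in = 355.8 − 243.0 = 112.8 K
Invert ΔT = ηγ̇²t_res/(ρcp) for γ̇: γ̇_max² = ΔT_a ρ cp / (η t_res) = 112.8·908·2561 / (4244·183.161) = 337.44 s⁻²
γ̇_max = sqrt(337.44) = 18.3695 s⁻¹
N_max = γ̇_max·h / (π·D) = 18.3695 · 0.00738 / (π · 0.0381) = 1.13261 rev/s = 67.9565 rpm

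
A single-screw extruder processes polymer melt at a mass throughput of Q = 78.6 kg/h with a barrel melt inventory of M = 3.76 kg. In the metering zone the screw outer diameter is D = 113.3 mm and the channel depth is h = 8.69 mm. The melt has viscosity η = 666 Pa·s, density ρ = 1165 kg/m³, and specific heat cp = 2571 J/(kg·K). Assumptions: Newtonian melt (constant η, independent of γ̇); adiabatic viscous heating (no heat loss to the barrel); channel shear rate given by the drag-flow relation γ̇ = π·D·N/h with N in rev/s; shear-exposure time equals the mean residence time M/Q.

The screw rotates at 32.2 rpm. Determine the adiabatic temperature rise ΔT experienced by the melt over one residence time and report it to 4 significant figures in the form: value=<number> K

value=18.50 K

Q_s = Q / 3600 = 78.6 / 3600 = 0.0218333 kg/s
t_res = M / Q_s = 3.76 ÷ 0.0218333 = 172.214 s
Convert to SI: D = 0.1133 m, h = 0.00869 m, N = 32.2/60 = 0.536667 rev/s
Shear rate: γ̇ = πDN/h = π·0.1133·0.536667/0.00869 = 21.9819 s⁻¹
ΔT = η·γ̇²·t_res / (ρ·cp) = 666 · (21.9819)² · 172.214 / (1165 · 2571) = 18.503 K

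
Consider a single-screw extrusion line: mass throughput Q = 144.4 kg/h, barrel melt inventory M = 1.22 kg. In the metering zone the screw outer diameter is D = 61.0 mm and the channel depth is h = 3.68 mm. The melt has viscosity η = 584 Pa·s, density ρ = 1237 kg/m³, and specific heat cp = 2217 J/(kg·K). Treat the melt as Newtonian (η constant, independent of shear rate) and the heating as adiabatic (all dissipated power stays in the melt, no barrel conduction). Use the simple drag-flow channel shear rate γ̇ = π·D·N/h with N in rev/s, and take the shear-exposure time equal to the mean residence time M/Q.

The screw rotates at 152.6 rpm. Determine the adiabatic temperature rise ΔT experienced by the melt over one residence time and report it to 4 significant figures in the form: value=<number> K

value=113.6 K

Convert throughput: Q = 144.4 kg/h = 144.4/3600 = 0.0401111 kg/s
t_res = M / Q_s = 1.22 ÷ 0.0401111 = 30.4155 s
Convert to SI: D = 0.061 m, h = 0.00368 m, N = 152.6/60 = 2.54333 rev/s
γ̇ = π D N / h = (π)(0.061)(2.54333) / 0.00368 = 132.445 s⁻¹
ΔT = η·γ̇²·t_res / (ρ·cp) = 584 · (132.445)² · 30.4155 / (1237 · 2217) = 113.617 K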